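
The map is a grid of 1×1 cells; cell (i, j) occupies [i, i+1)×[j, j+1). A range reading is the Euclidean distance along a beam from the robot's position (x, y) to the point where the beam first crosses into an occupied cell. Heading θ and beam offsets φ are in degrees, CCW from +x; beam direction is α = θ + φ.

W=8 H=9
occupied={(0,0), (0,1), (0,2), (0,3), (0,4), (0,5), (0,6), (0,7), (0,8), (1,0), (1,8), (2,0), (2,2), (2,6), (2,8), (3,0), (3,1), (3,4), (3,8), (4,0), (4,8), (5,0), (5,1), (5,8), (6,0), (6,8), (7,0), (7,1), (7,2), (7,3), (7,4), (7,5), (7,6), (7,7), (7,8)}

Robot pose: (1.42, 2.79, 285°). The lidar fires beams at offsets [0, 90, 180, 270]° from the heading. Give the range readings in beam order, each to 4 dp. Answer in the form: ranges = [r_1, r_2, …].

ranges = [1.8531, 0.6005, 1.6228, 0.4348]

beam 1: φ=0°, α=285°
  direction (0.2588, -0.9659); cell (1,2); t to first gridline: x 2.2409, y 0.8179 (then +3.8637 / +1.0353)
    (1,1) via y @ 0.8179
    (1,0) via y @ 1.8531  # hit
  → r_1 = 1.8531
beam 2: φ=90°, α=15°
  direction (0.9659, 0.2588); cell (1,2); t to first gridline: x 0.6005, y 0.8114 (then +1.0353 / +3.8637)
    (2,2) via x @ 0.6005  # hit
  → r_2 = 0.6005
beam 3: φ=180°, α=105°
  direction (-0.2588, 0.9659); cell (1,2); t to first gridline: x 1.6228, y 0.2174 (then +3.8637 / +1.0353)
    (1,3) via y @ 0.2174
    (1,4) via y @ 1.2527
    (0,4) via x @ 1.6228  # hit
  → r_3 = 1.6228
beam 4: φ=270°, α=195°
  direction (-0.9659, -0.2588); cell (1,2); t to first gridline: x 0.4348, y 3.0523 (then +1.0353 / +3.8637)
    (0,2) via x @ 0.4348  # hit
  → r_4 = 0.4348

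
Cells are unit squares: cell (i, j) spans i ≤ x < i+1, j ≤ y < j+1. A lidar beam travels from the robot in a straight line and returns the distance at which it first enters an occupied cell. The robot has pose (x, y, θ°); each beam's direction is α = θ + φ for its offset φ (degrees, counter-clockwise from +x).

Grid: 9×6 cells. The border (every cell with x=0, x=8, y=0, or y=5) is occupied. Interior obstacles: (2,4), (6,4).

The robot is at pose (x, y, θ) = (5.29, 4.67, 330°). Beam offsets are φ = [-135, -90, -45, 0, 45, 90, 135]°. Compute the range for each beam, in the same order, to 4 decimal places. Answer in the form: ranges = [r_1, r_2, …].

beam 1: φ=-135°, α=195°
  cosα=-0.9659 sinα=-0.2588 | (5,4) | tMaxX 0.3002 tMaxY 2.5887 | tΔX 1.0353 tΔY 3.8637
    t=0.3002 [x] (4,4)
    t=1.3355 [x] (3,4)
    t=2.3708 [x] (2,4) — stop
  → r_1 = 2.3708
beam 2: φ=-90°, α=240°
  cosα=-0.5000 sinα=-0.8660 | (5,4) | tMaxX 0.5800 tMaxY 0.7736 | tΔX 2.0000 tΔY 1.1547
    t=0.5800 [x] (4,4)
    t=0.7736 [y] (4,3)
    t=1.9283 [y] (4,2)
    t=2.5800 [x] (3,2)
    t=3.0831 [y] (3,1)
    t=4.2378 [y] (3,0) — stop
  → r_2 = 4.2378
beam 3: φ=-45°, α=285°
  cosα=0.2588 sinα=-0.9659 | (5,4) | tMaxX 2.7432 tMaxY 0.6936 | tΔX 3.8637 tΔY 1.0353
    t=0.6936 [y] (5,3)
    t=1.7289 [y] (5,2)
    t=2.7432 [x] (6,2)
    t=2.7642 [y] (6,1)
    t=3.7995 [y] (6,0) — stop
  → r_3 = 3.7995
beam 4: φ=0°, α=330°
  cosα=0.8660 sinα=-0.5000 | (5,4) | tMaxX 0.8198 tMaxY 1.3400 | tΔX 1.1547 tΔY 2.0000
    t=0.8198 [x] (6,4) — stop
  → r_4 = 0.8198
beam 5: φ=45°, α=15°
  cosα=0.9659 sinα=0.2588 | (5,4) | tMaxX 0.7350 tMaxY 1.2750 | tΔX 1.0353 tΔY 3.8637
    t=0.7350 [x] (6,4) — stop
  → r_5 = 0.7350
beam 6: φ=90°, α=60°
  cosα=0.5000 sinα=0.8660 | (5,4) | tMaxX 1.4200 tMaxY 0.3811 | tΔX 2.0000 tΔY 1.1547
    t=0.3811 [y] (5,5) — stop
  → r_6 = 0.3811
beam 7: φ=135°, α=105°
  cosα=-0.2588 sinα=0.9659 | (5,4) | tMaxX 1.1205 tMaxY 0.3416 | tΔX 3.8637 tΔY 1.0353
    t=0.3416 [y] (5,5) — stop
  → r_7 = 0.3416

ranges = [2.3708, 4.2378, 3.7995, 0.8198, 0.7350, 0.3811, 0.3416]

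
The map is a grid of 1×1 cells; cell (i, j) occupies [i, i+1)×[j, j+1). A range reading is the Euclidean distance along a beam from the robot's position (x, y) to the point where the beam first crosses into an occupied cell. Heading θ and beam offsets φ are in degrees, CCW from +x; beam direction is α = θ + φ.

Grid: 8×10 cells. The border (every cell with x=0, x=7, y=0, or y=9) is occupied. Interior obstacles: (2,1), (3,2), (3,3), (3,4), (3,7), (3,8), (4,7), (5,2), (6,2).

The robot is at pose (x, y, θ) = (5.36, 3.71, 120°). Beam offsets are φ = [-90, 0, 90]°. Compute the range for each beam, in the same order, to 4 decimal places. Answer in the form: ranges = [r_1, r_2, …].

ranges = [1.8937, 3.7990, 1.5704]

beam 1: φ=-90°, α=30°
  d=(0.8660,0.5000)  start (5,3)  tX=0.7390 tY=0.5800  stride 1/|dx|=1.1547 1/|dy|=2.0000
    cross y-line → (5,4), t=0.5800
    cross x-line → (6,4), t=0.7390
    cross x-line → (7,4), t=1.8937 (wall)
  → r_1 = 1.8937
beam 2: φ=0°, α=120°
  d=(-0.5000,0.8660)  start (5,3)  tX=0.7200 tY=0.3349  stride 1/|dx|=2.0000 1/|dy|=1.1547
    cross y-line → (5,4), t=0.3349
    cross x-line → (4,4), t=0.7200
    cross y-line → (4,5), t=1.4896
    cross y-line → (4,6), t=2.6443
    cross x-line → (3,6), t=2.7200
    cross y-line → (3,7), t=3.7990 (wall)
  → r_2 = 3.7990
beam 3: φ=90°, α=210°
  d=(-0.8660,-0.5000)  start (5,3)  tX=0.4157 tY=1.4200  stride 1/|dx|=1.1547 1/|dy|=2.0000
    cross x-line → (4,3), t=0.4157
    cross y-line → (4,2), t=1.4200
    cross x-line → (3,2), t=1.5704 (wall)
  → r_3 = 1.5704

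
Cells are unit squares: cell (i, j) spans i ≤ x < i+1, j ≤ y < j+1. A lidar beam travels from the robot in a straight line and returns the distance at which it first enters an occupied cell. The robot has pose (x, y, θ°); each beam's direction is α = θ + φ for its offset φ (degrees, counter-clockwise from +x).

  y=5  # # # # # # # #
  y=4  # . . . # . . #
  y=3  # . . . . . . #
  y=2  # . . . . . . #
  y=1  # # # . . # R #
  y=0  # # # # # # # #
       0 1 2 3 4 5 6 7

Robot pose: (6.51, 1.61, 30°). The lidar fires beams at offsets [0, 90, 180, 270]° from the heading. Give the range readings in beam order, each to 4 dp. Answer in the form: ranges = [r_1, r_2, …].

ranges = [0.5658, 3.0200, 0.5889, 0.7044]

beam 1: φ=0°, α=30°
  cosα=0.8660 sinα=0.5000 | (6,1) | tMaxX 0.5658 tMaxY 0.7800 | tΔX 1.1547 tΔY 2.0000
    t=0.5658 [x] (7,1) — stop
  → r_1 = 0.5658
beam 2: φ=90°, α=120°
  cosα=-0.5000 sinα=0.8660 | (6,1) | tMaxX 1.0200 tMaxY 0.4503 | tΔX 2.0000 tΔY 1.1547
    t=0.4503 [y] (6,2)
    t=1.0200 [x] (5,2)
    t=1.6050 [y] (5,3)
    t=2.7597 [y] (5,4)
    t=3.0200 [x] (4,4) — stop
  → r_2 = 3.0200
beam 3: φ=180°, α=210°
  cosα=-0.8660 sinα=-0.5000 | (6,1) | tMaxX 0.5889 tMaxY 1.2200 | tΔX 1.1547 tΔY 2.0000
    t=0.5889 [x] (5,1) — stop
  → r_3 = 0.5889
beam 4: φ=270°, α=300°
  cosα=0.5000 sinα=-0.8660 | (6,1) | tMaxX 0.9800 tMaxY 0.7044 | tΔX 2.0000 tΔY 1.1547
    t=0.7044 [y] (6,0) — stop
  → r_4 = 0.7044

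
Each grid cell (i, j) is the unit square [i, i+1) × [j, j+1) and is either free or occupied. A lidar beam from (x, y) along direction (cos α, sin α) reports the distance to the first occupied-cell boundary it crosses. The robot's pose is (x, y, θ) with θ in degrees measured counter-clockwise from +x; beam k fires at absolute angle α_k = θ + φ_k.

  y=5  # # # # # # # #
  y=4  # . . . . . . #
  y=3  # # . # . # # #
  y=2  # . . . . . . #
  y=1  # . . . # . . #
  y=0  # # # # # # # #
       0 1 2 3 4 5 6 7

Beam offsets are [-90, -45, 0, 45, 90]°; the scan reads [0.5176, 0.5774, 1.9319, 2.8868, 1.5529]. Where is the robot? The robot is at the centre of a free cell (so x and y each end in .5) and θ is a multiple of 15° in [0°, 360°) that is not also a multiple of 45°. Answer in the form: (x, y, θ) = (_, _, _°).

The pose lattice has 19·16 = 304 candidates. Test each by forward raycasting.
  (1.5, 4.5, 210°): beam 1 = 0.5774 ≠ 0.5176 ✗
  (4.5, 3.5, 255°): beam 3 = 1.5529 ≠ 1.9319 ✗
  (5.5, 4.5, 240°): beam 1 = 1.0000 ≠ 0.5176 ✗
  (2.5, 2.5, 255°): beam 1 = 1.5529 ≠ 0.5176 ✗
  (3.5, 4.5, 255°): beam 1 = 1.9319 ≠ 0.5176 ✗
  …
  (3.5, 2.5, 165°): r_1=0.5176, r_2=0.5774, r_3=1.9319, r_4=2.8868, r_5=1.5529 — all match ✓
Unique over the lattice → pose = (3.5, 2.5, 165°).

(x, y, θ) = (3.5, 2.5, 165°)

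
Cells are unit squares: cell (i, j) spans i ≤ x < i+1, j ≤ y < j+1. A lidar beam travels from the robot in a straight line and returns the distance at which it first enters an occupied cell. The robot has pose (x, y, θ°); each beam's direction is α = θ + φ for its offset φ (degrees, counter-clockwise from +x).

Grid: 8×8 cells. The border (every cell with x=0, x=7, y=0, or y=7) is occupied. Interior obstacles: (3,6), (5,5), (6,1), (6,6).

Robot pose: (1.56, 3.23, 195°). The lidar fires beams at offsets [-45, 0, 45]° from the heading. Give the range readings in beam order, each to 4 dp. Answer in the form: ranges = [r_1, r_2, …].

beam 1: φ=-45°, α=150°
  direction (-0.8660, 0.5000); cell (1,3); t to first gridline: x 0.6466, y 1.5400 (then +1.1547 / +2.0000)
    (0,3) via x @ 0.6466  # hit
  → r_1 = 0.6466
beam 2: φ=0°, α=195°
  direction (-0.9659, -0.2588); cell (1,3); t to first gridline: x 0.5798, y 0.8887 (then +1.0353 / +3.8637)
    (0,3) via x @ 0.5798  # hit
  → r_2 = 0.5798
beam 3: φ=45°, α=240°
  direction (-0.5000, -0.8660); cell (1,3); t to first gridline: x 1.1200, y 0.2656 (then +2.0000 / +1.1547)
    (1,2) via y @ 0.2656
    (0,2) via x @ 1.1200  # hit
  → r_3 = 1.1200

ranges = [0.6466, 0.5798, 1.1200]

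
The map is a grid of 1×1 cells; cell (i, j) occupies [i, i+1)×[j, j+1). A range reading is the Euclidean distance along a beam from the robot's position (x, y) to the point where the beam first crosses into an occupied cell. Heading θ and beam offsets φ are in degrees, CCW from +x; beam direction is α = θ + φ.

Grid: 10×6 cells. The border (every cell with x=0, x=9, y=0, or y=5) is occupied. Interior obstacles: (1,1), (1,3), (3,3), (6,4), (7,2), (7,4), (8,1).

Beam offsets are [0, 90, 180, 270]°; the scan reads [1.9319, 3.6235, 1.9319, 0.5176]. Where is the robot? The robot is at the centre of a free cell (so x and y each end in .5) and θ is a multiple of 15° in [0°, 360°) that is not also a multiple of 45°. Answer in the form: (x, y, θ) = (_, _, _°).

(x, y, θ) = (5.5, 1.5, 15°)

The pose lattice has 25·16 = 400 candidates. Test each by forward raycasting.
  (3.5, 1.5, 60°): beam 1 = 4.0415 ≠ 1.9319 ✗
  (8.5, 4.5, 75°): beam 1 = 0.5176 ≠ 1.9319 ✗
  (2.5, 2.5, 210°): beam 1 = 1.0000 ≠ 1.9319 ✗
  (6.5, 2.5, 255°): beam 1 = 1.5529 ≠ 1.9319 ✗
  …
  (5.5, 1.5, 15°): r_1=1.9319, r_2=3.6235, r_3=1.9319, r_4=0.5176 — all match ✓
Unique over the lattice → pose = (5.5, 1.5, 15°).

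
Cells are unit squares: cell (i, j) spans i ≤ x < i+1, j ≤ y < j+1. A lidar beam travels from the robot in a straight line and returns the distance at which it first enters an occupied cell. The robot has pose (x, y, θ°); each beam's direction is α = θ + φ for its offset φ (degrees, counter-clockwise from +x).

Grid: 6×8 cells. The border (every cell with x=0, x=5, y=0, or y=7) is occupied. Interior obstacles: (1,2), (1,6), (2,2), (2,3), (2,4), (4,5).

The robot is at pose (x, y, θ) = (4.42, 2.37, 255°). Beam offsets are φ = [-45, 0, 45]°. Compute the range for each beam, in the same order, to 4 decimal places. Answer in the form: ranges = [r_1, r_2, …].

ranges = [2.7400, 1.4183, 1.1600]

beam 1: φ=-45°, α=210°
  dir = (cos 210°, sin 210°) = (-0.8660, -0.5000); from cell (4,2)
  next x-line at t=0.4850, next y-line at t=0.7400; Δt_x=1.1547, Δt_y=2.0000
    x: enter (3,2) at t=0.4850
    y: enter (3,1) at t=0.7400
    x: enter (2,1) at t=1.6397
    y: enter (2,0) at t=2.7400 ← occupied
  → r_1 = 2.7400
beam 2: φ=0°, α=255°
  dir = (cos 255°, sin 255°) = (-0.2588, -0.9659); from cell (4,2)
  next x-line at t=1.6228, next y-line at t=0.3831; Δt_x=3.8637, Δt_y=1.0353
    y: enter (4,1) at t=0.3831
    y: enter (4,0) at t=1.4183 ← occupied
  → r_2 = 1.4183
beam 3: φ=45°, α=300°
  dir = (cos 300°, sin 300°) = (0.5000, -0.8660); from cell (4,2)
  next x-line at t=1.1600, next y-line at t=0.4272; Δt_x=2.0000, Δt_y=1.1547
    y: enter (4,1) at t=0.4272
    x: enter (5,1) at t=1.1600 ← occupied
  → r_3 = 1.1600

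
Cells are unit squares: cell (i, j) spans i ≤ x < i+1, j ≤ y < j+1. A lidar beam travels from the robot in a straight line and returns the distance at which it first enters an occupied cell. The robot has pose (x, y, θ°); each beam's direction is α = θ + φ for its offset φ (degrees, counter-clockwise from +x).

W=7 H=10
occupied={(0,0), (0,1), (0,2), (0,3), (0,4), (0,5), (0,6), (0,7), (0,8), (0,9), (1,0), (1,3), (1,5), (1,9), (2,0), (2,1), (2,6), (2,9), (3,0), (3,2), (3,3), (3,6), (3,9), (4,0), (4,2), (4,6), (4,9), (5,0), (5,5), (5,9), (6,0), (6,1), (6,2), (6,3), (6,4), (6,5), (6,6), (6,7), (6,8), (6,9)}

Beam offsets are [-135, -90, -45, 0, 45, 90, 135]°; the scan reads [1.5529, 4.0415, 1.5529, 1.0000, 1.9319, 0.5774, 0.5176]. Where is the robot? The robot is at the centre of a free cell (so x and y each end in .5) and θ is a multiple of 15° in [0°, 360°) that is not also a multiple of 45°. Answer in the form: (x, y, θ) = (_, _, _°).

(x, y, θ) = (5.5, 3.5, 240°)

The pose lattice has 30·16 = 480 candidates. Test each by forward raycasting.
  (5.5, 7.5, 300°): beam 1 = 4.6587 ≠ 1.5529 ✗
  (1.5, 8.5, 195°): beam 1 = 0.5774 ≠ 1.5529 ✗
  (1.5, 7.5, 330°): beam 1 = 0.5176 ≠ 1.5529 ✗
  (4.5, 8.5, 165°): beam 1 = 1.0000 ≠ 1.5529 ✗
  …
  (5.5, 3.5, 240°): r_1=1.5529, r_2=4.0415, r_3=1.5529, r_4=1.0000, r_5=1.9319, r_6=0.5774, r_7=0.5176 — all match ✓
Only this pose fits every beam.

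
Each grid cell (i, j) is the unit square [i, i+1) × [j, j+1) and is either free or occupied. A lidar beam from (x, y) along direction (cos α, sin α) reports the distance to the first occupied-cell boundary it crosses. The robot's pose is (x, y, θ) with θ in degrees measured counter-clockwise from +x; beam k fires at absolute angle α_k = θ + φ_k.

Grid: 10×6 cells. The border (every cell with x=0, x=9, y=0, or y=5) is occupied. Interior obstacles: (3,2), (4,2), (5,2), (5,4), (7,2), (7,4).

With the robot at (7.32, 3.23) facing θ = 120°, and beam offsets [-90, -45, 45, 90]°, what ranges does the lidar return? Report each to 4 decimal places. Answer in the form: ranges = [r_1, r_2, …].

beam 1: φ=-90°, α=30°
  direction (0.8660, 0.5000); cell (7,3); t to first gridline: x 0.7852, y 1.5400 (then +1.1547 / +2.0000)
    (8,3) via x @ 0.7852
    (8,4) via y @ 1.5400
    (9,4) via x @ 1.9399  # hit
  → r_1 = 1.9399
beam 2: φ=-45°, α=75°
  direction (0.2588, 0.9659); cell (7,3); t to first gridline: x 2.6273, y 0.7972 (then +3.8637 / +1.0353)
    (7,4) via y @ 0.7972  # hit
  → r_2 = 0.7972
beam 3: φ=45°, α=165°
  direction (-0.9659, 0.2588); cell (7,3); t to first gridline: x 0.3313, y 2.9751 (then +1.0353 / +3.8637)
    (6,3) via x @ 0.3313
    (5,3) via x @ 1.3666
    (4,3) via x @ 2.4018
    (4,4) via y @ 2.9751
    (3,4) via x @ 3.4371
    (2,4) via x @ 4.4724
    (1,4) via x @ 5.5077
    (0,4) via x @ 6.5429  # hit
  → r_3 = 6.5429
beam 4: φ=90°, α=210°
  direction (-0.8660, -0.5000); cell (7,3); t to first gridline: x 0.3695, y 0.4600 (then +1.1547 / +2.0000)
    (6,3) via x @ 0.3695
    (6,2) via y @ 0.4600
    (5,2) via x @ 1.5242  # hit
  → r_4 = 1.5242

ranges = [1.9399, 0.7972, 6.5429, 1.5242]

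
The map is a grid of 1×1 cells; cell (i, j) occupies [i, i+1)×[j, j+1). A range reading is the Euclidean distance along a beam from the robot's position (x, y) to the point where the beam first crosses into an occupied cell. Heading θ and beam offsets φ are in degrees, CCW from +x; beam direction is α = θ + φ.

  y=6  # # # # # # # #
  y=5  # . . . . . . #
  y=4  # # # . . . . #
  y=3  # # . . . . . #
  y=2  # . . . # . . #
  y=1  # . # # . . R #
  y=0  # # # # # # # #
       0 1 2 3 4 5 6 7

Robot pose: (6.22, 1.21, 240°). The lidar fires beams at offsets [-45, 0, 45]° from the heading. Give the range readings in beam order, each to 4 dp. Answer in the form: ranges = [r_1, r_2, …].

ranges = [0.8114, 0.2425, 0.2174]

beam 1: φ=-45°, α=195°
  direction (-0.9659, -0.2588); cell (6,1); t to first gridline: x 0.2278, y 0.8114 (then +1.0353 / +3.8637)
    (5,1) via x @ 0.2278
    (5,0) via y @ 0.8114  # hit
  → r_1 = 0.8114
beam 2: φ=0°, α=240°
  direction (-0.5000, -0.8660); cell (6,1); t to first gridline: x 0.4400, y 0.2425 (then +2.0000 / +1.1547)
    (6,0) via y @ 0.2425  # hit
  → r_2 = 0.2425
beam 3: φ=45°, α=285°
  direction (0.2588, -0.9659); cell (6,1); t to first gridline: x 3.0137, y 0.2174 (then +3.8637 / +1.0353)
    (6,0) via y @ 0.2174  # hit
  → r_3 = 0.2174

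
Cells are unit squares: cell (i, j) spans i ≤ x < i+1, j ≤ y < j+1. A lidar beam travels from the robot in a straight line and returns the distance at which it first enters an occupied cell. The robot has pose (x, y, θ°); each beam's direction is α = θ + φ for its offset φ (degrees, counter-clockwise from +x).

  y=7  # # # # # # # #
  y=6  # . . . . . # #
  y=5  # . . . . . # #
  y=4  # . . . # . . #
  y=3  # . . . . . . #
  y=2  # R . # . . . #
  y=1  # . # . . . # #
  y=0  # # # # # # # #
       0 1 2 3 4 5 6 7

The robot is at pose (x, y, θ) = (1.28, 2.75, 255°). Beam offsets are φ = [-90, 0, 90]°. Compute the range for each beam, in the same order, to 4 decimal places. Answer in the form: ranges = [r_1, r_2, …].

beam 1: φ=-90°, α=165°
  d=(-0.9659,0.2588)  start (1,2)  tX=0.2899 tY=0.9659  stride 1/|dx|=1.0353 1/|dy|=3.8637
    cross x-line → (0,2), t=0.2899 (wall)
  → r_1 = 0.2899
beam 2: φ=0°, α=255°
  d=(-0.2588,-0.9659)  start (1,2)  tX=1.0818 tY=0.7765  stride 1/|dx|=3.8637 1/|dy|=1.0353
    cross y-line → (1,1), t=0.7765
    cross x-line → (0,1), t=1.0818 (wall)
  → r_2 = 1.0818
beam 3: φ=90°, α=345°
  d=(0.9659,-0.2588)  start (1,2)  tX=0.7454 tY=2.8978  stride 1/|dx|=1.0353 1/|dy|=3.8637
    cross x-line → (2,2), t=0.7454
    cross x-line → (3,2), t=1.7807 (wall)
  → r_3 = 1.7807

ranges = [0.2899, 1.0818, 1.7807]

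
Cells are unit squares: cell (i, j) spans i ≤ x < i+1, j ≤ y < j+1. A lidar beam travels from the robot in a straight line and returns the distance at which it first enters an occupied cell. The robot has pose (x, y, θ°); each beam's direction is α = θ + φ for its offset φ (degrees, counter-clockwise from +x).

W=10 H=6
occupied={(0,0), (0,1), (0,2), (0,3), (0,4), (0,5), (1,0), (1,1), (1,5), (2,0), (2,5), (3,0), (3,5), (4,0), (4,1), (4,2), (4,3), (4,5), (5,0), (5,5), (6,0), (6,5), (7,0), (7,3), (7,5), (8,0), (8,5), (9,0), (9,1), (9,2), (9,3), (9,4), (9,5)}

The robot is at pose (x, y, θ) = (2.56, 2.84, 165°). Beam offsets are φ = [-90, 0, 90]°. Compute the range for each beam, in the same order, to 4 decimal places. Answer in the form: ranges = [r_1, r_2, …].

ranges = [2.2362, 1.6150, 1.9049]

beam 1: φ=-90°, α=75°
  dir = (cos 75°, sin 75°) = (0.2588, 0.9659); from cell (2,2)
  next x-line at t=1.7000, next y-line at t=0.1656; Δt_x=3.8637, Δt_y=1.0353
    y: enter (2,3) at t=0.1656
    y: enter (2,4) at t=1.2009
    x: enter (3,4) at t=1.7000
    y: enter (3,5) at t=2.2362 ← occupied
  → r_1 = 2.2362
beam 2: φ=0°, α=165°
  dir = (cos 165°, sin 165°) = (-0.9659, 0.2588); from cell (2,2)
  next x-line at t=0.5798, next y-line at t=0.6182; Δt_x=1.0353, Δt_y=3.8637
    x: enter (1,2) at t=0.5798
    y: enter (1,3) at t=0.6182
    x: enter (0,3) at t=1.6150 ← occupied
  → r_2 = 1.6150
beam 3: φ=90°, α=255°
  dir = (cos 255°, sin 255°) = (-0.2588, -0.9659); from cell (2,2)
  next x-line at t=2.1637, next y-line at t=0.8696; Δt_x=3.8637, Δt_y=1.0353
    y: enter (2,1) at t=0.8696
    y: enter (2,0) at t=1.9049 ← occupied
  → r_3 = 1.9049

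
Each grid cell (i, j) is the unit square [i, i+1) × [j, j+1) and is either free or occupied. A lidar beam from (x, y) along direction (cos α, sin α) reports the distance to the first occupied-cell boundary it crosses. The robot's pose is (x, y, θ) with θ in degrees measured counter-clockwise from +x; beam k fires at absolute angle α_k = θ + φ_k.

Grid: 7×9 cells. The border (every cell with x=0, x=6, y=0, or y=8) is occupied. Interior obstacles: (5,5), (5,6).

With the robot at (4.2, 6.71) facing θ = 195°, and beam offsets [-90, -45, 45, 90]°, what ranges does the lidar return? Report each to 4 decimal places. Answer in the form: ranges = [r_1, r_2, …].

beam 1: φ=-90°, α=105°
  d=(-0.2588,0.9659)  start (4,6)  tX=0.7727 tY=0.3002  stride 1/|dx|=3.8637 1/|dy|=1.0353
    cross y-line → (4,7), t=0.3002
    cross x-line → (3,7), t=0.7727
    cross y-line → (3,8), t=1.3355 (wall)
  → r_1 = 1.3355
beam 2: φ=-45°, α=150°
  d=(-0.8660,0.5000)  start (4,6)  tX=0.2309 tY=0.5800  stride 1/|dx|=1.1547 1/|dy|=2.0000
    cross x-line → (3,6), t=0.2309
    cross y-line → (3,7), t=0.5800
    cross x-line → (2,7), t=1.3856
    cross x-line → (1,7), t=2.5403
    cross y-line → (1,8), t=2.5800 (wall)
  → r_2 = 2.5800
beam 3: φ=45°, α=240°
  d=(-0.5000,-0.8660)  start (4,6)  tX=0.4000 tY=0.8198  stride 1/|dx|=2.0000 1/|dy|=1.1547
    cross x-line → (3,6), t=0.4000
    cross y-line → (3,5), t=0.8198
    cross y-line → (3,4), t=1.9745
    cross x-line → (2,4), t=2.4000
    cross y-line → (2,3), t=3.1292
    cross y-line → (2,2), t=4.2839
    cross x-line → (1,2), t=4.4000
    cross y-line → (1,1), t=5.4386
    cross x-line → (0,1), t=6.4000 (wall)
  → r_3 = 6.4000
beam 4: φ=90°, α=285°
  d=(0.2588,-0.9659)  start (4,6)  tX=3.0910 tY=0.7350  stride 1/|dx|=3.8637 1/|dy|=1.0353
    cross y-line → (4,5), t=0.7350
    cross y-line → (4,4), t=1.7703
    cross y-line → (4,3), t=2.8056
    cross x-line → (5,3), t=3.0910
    cross y-line → (5,2), t=3.8409
    cross y-line → (5,1), t=4.8762
    cross y-line → (5,0), t=5.9114 (wall)
  → r_4 = 5.9114

ranges = [1.3355, 2.5800, 6.4000, 5.9114]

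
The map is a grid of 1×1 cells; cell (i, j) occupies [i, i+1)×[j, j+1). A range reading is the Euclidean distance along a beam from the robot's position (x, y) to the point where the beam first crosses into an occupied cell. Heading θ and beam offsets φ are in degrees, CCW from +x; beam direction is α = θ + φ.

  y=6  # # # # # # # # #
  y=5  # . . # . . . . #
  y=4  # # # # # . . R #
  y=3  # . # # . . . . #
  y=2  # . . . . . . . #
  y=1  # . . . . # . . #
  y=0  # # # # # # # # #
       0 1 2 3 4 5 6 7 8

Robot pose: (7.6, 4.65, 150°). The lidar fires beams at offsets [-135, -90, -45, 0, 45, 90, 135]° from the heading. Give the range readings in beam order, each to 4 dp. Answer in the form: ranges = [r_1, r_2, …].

ranges = [0.4141, 0.8000, 1.3976, 2.7000, 3.7270, 3.2000, 1.5455]

beam 1: φ=-135°, α=15°
  d=(0.9659,0.2588)  start (7,4)  tX=0.4141 tY=1.3523  stride 1/|dx|=1.0353 1/|dy|=3.8637
    cross x-line → (8,4), t=0.4141 (wall)
  → r_1 = 0.4141
beam 2: φ=-90°, α=60°
  d=(0.5000,0.8660)  start (7,4)  tX=0.8000 tY=0.4041  stride 1/|dx|=2.0000 1/|dy|=1.1547
    cross y-line → (7,5), t=0.4041
    cross x-line → (8,5), t=0.8000 (wall)
  → r_2 = 0.8000
beam 3: φ=-45°, α=105°
  d=(-0.2588,0.9659)  start (7,4)  tX=2.3182 tY=0.3623  stride 1/|dx|=3.8637 1/|dy|=1.0353
    cross y-line → (7,5), t=0.3623
    cross y-line → (7,6), t=1.3976 (wall)
  → r_3 = 1.3976
beam 4: φ=0°, α=150°
  d=(-0.8660,0.5000)  start (7,4)  tX=0.6928 tY=0.7000  stride 1/|dx|=1.1547 1/|dy|=2.0000
    cross x-line → (6,4), t=0.6928
    cross y-line → (6,5), t=0.7000
    cross x-line → (5,5), t=1.8475
    cross y-line → (5,6), t=2.7000 (wall)
  → r_4 = 2.7000
beam 5: φ=45°, α=195°
  d=(-0.9659,-0.2588)  start (7,4)  tX=0.6212 tY=2.5114  stride 1/|dx|=1.0353 1/|dy|=3.8637
    cross x-line → (6,4), t=0.6212
    cross x-line → (5,4), t=1.6564
    cross y-line → (5,3), t=2.5114
    cross x-line → (4,3), t=2.6917
    cross x-line → (3,3), t=3.7270 (wall)
  → r_5 = 3.7270
beam 6: φ=90°, α=240°
  d=(-0.5000,-0.8660)  start (7,4)  tX=1.2000 tY=0.7506  stride 1/|dx|=2.0000 1/|dy|=1.1547
    cross y-line → (7,3), t=0.7506
    cross x-line → (6,3), t=1.2000
    cross y-line → (6,2), t=1.9053
    cross y-line → (6,1), t=3.0600
    cross x-line → (5,1), t=3.2000 (wall)
  → r_6 = 3.2000
beam 7: φ=135°, α=285°
  d=(0.2588,-0.9659)  start (7,4)  tX=1.5455 tY=0.6729  stride 1/|dx|=3.8637 1/|dy|=1.0353
    cross y-line → (7,3), t=0.6729
    cross x-line → (8,3), t=1.5455 (wall)
  → r_7 = 1.5455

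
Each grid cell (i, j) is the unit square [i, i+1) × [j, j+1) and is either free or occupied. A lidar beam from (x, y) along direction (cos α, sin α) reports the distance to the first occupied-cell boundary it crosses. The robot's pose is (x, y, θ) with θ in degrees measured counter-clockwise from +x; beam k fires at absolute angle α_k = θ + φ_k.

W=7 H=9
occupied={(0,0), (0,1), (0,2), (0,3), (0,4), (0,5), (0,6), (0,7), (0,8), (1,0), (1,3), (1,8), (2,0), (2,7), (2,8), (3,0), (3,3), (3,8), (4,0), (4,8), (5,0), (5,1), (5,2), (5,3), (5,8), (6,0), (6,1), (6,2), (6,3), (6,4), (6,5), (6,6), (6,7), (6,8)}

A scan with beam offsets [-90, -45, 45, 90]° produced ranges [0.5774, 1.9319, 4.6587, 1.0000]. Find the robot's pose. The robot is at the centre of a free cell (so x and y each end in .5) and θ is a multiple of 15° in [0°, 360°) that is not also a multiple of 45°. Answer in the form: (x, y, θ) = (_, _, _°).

The pose lattice has 29·16 = 464 candidates. Test each by forward raycasting.
  (4.5, 1.5, 240°): beam 1 = 3.0000 ≠ 0.5774 ✗
  (4.5, 7.5, 330°): beam 1 = 5.0000 ≠ 0.5774 ✗
  (5.5, 4.5, 240°): beam 1 = 5.1962 ≠ 0.5774 ✗
  (4.5, 2.5, 240°): beam 1 = 1.0000 ≠ 0.5774 ✗
  …
  (1.5, 6.5, 300°): r_1=0.5774, r_2=1.9319, r_3=4.6587, r_4=1.0000 — all match ✓
No second candidate reproduces the full scan.

(x, y, θ) = (1.5, 6.5, 300°)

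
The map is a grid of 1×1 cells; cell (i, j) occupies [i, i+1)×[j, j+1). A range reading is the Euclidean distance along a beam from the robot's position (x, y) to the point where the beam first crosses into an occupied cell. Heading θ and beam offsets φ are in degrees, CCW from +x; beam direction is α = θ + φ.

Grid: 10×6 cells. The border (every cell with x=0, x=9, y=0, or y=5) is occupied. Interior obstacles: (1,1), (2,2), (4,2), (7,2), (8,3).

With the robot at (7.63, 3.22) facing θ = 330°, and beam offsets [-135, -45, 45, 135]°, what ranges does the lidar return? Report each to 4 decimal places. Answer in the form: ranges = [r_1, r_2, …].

beam 1: φ=-135°, α=195°
  direction (-0.9659, -0.2588); cell (7,3); t to first gridline: x 0.6522, y 0.8500 (then +1.0353 / +3.8637)
    (6,3) via x @ 0.6522
    (6,2) via y @ 0.8500
    (5,2) via x @ 1.6875
    (4,2) via x @ 2.7228  # hit
  → r_1 = 2.7228
beam 2: φ=-45°, α=285°
  direction (0.2588, -0.9659); cell (7,3); t to first gridline: x 1.4296, y 0.2278 (then +3.8637 / +1.0353)
    (7,2) via y @ 0.2278  # hit
  → r_2 = 0.2278
beam 3: φ=45°, α=15°
  direction (0.9659, 0.2588); cell (7,3); t to first gridline: x 0.3831, y 3.0137 (then +1.0353 / +3.8637)
    (8,3) via x @ 0.3831  # hit
  → r_3 = 0.3831
beam 4: φ=135°, α=105°
  direction (-0.2588, 0.9659); cell (7,3); t to first gridline: x 2.4341, y 0.8075 (then +3.8637 / +1.0353)
    (7,4) via y @ 0.8075
    (7,5) via y @ 1.8428  # hit
  → r_4 = 1.8428

ranges = [2.7228, 0.2278, 0.3831, 1.8428]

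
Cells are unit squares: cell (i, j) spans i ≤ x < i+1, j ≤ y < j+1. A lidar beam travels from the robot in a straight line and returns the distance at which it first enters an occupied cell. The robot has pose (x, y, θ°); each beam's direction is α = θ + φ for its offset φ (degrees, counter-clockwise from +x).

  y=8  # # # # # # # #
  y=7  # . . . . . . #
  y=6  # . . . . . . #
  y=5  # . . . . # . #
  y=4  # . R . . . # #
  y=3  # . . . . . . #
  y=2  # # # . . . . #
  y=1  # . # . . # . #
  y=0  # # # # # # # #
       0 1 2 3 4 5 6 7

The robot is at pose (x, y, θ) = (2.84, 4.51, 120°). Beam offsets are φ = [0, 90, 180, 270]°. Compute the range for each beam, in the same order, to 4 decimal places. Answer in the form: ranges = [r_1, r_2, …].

beam 1: φ=0°, α=120°
  cosα=-0.5000 sinα=0.8660 | (2,4) | tMaxX 1.6800 tMaxY 0.5658 | tΔX 2.0000 tΔY 1.1547
    t=0.5658 [y] (2,5)
    t=1.6800 [x] (1,5)
    t=1.7205 [y] (1,6)
    t=2.8752 [y] (1,7)
    t=3.6800 [x] (0,7) — stop
  → r_1 = 3.6800
beam 2: φ=90°, α=210°
  cosα=-0.8660 sinα=-0.5000 | (2,4) | tMaxX 0.9699 tMaxY 1.0200 | tΔX 1.1547 tΔY 2.0000
    t=0.9699 [x] (1,4)
    t=1.0200 [y] (1,3)
    t=2.1246 [x] (0,3) — stop
  → r_2 = 2.1246
beam 3: φ=180°, α=300°
  cosα=0.5000 sinα=-0.8660 | (2,4) | tMaxX 0.3200 tMaxY 0.5889 | tΔX 2.0000 tΔY 1.1547
    t=0.3200 [x] (3,4)
    t=0.5889 [y] (3,3)
    t=1.7436 [y] (3,2)
    t=2.3200 [x] (4,2)
    t=2.8983 [y] (4,1)
    t=4.0530 [y] (4,0) — stop
  → r_3 = 4.0530
beam 4: φ=270°, α=30°
  cosα=0.8660 sinα=0.5000 | (2,4) | tMaxX 0.1848 tMaxY 0.9800 | tΔX 1.1547 tΔY 2.0000
    t=0.1848 [x] (3,4)
    t=0.9800 [y] (3,5)
    t=1.3395 [x] (4,5)
    t=2.4942 [x] (5,5) — stop
  → r_4 = 2.4942

ranges = [3.6800, 2.1246, 4.0530, 2.4942]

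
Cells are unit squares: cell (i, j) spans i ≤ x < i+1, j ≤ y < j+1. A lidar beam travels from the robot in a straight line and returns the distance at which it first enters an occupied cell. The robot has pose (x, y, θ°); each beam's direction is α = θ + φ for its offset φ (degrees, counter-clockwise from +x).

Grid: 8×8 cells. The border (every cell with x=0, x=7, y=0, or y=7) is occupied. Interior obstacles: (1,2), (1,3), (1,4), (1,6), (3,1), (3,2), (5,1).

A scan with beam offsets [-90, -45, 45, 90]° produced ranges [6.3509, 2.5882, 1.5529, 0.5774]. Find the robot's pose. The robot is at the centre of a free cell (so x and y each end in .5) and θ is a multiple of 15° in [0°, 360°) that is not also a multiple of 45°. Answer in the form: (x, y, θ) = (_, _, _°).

The pose lattice has 29·16 = 464 candidates. Test each by forward raycasting.
  (3.5, 6.5, 285°): beam 1 = 1.5529 ≠ 6.3509 ✗
  (2.5, 1.5, 15°): beam 1 = 0.5176 ≠ 6.3509 ✗
  (5.5, 4.5, 15°): beam 1 = 3.6235 ≠ 6.3509 ✗
  …
  (6.5, 2.5, 240°): r_1=6.3509, r_2=2.5882, r_3=1.5529, r_4=0.5774 — all match ✓
No second candidate reproduces the full scan.

(x, y, θ) = (6.5, 2.5, 240°)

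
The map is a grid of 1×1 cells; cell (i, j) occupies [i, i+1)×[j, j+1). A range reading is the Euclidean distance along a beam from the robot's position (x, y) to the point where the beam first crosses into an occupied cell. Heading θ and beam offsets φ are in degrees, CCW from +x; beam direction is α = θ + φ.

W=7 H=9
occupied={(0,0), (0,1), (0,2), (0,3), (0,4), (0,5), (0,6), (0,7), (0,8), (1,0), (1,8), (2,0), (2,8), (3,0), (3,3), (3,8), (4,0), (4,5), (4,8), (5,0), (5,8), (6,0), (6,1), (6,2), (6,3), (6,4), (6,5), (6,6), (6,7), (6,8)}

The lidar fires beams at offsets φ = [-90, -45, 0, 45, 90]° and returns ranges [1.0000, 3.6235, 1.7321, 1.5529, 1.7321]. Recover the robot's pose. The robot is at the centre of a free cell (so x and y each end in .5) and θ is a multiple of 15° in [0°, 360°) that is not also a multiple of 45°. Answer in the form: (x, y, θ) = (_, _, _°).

Enumerate (i+0.5, j+0.5, θ) over the 33 free cells and 16 admissible headings. For each, cast all 5 beams and compare to the given ranges.
  (3.5, 6.5, 210°): beam 1 = 1.7321 ≠ 1.0000 ✗
  (2.5, 7.5, 30°): beam 1 = 7.0000 ≠ 1.0000 ✗
  (4.5, 6.5, 75°): beam 1 = 1.5529 ≠ 1.0000 ✗
  (4.5, 1.5, 240°): beam 1 = 4.0415 ≠ 1.0000 ✗
  (3.5, 7.5, 120°): beam 2 = 0.5176 ≠ 3.6235 ✗
  …
  (4.5, 2.5, 240°): r_1=1.0000, r_2=3.6235, r_3=1.7321, r_4=1.5529, r_5=1.7321 — all match ✓
Only this pose fits every beam.

(x, y, θ) = (4.5, 2.5, 240°)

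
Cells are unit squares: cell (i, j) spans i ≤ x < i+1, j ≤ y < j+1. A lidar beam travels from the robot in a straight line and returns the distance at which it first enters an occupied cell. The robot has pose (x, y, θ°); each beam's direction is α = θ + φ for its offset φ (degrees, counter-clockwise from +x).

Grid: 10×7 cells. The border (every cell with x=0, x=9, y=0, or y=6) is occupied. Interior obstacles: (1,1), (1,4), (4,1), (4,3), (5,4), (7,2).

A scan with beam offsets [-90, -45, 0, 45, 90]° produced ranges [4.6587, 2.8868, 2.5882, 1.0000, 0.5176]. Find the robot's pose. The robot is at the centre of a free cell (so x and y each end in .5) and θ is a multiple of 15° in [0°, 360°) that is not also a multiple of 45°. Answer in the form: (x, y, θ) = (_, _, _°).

(x, y, θ) = (6.5, 5.5, 345°)

Enumerate (i+0.5, j+0.5, θ) over the 34 free cells and 16 admissible headings. For each, cast all 5 beams and compare to the given ranges.
  (1.5, 2.5, 105°): beam 1 = 2.5882 ≠ 4.6587 ✗
  (2.5, 4.5, 60°): beam 1 = 1.7321 ≠ 4.6587 ✗
  (5.5, 5.5, 165°): beam 1 = 0.5176 ≠ 4.6587 ✗
  (6.5, 4.5, 210°): beam 1 = 1.7321 ≠ 4.6587 ✗
  …
  (6.5, 5.5, 345°): r_1=4.6587, r_2=2.8868, r_3=2.5882, r_4=1.0000, r_5=0.5176 — all match ✓
No second candidate reproduces the full scan.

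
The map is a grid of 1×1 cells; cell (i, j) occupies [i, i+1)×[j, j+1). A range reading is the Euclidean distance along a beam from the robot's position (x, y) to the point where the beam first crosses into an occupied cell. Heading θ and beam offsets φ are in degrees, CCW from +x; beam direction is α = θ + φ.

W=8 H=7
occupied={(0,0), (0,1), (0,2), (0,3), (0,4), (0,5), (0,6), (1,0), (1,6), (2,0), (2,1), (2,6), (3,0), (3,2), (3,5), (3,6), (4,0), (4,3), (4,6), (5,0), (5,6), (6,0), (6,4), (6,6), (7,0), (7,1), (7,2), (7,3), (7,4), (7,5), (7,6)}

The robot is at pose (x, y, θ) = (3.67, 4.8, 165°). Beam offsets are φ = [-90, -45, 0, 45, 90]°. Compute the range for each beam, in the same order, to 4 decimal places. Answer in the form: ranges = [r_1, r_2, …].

ranges = [0.2071, 0.2309, 2.7642, 3.0831, 1.8635]

beam 1: φ=-90°, α=75°
  d=(0.2588,0.9659)  start (3,4)  tX=1.2750 tY=0.2071  stride 1/|dx|=3.8637 1/|dy|=1.0353
    cross y-line → (3,5), t=0.2071 (wall)
  → r_1 = 0.2071
beam 2: φ=-45°, α=120°
  d=(-0.5000,0.8660)  start (3,4)  tX=1.3400 tY=0.2309  stride 1/|dx|=2.0000 1/|dy|=1.1547
    cross y-line → (3,5), t=0.2309 (wall)
  → r_2 = 0.2309
beam 3: φ=0°, α=165°
  d=(-0.9659,0.2588)  start (3,4)  tX=0.6936 tY=0.7727  stride 1/|dx|=1.0353 1/|dy|=3.8637
    cross x-line → (2,4), t=0.6936
    cross y-line → (2,5), t=0.7727
    cross x-line → (1,5), t=1.7289
    cross x-line → (0,5), t=2.7642 (wall)
  → r_3 = 2.7642
beam 4: φ=45°, α=210°
  d=(-0.8660,-0.5000)  start (3,4)  tX=0.7736 tY=1.6000  stride 1/|dx|=1.1547 1/|dy|=2.0000
    cross x-line → (2,4), t=0.7736
    cross y-line → (2,3), t=1.6000
    cross x-line → (1,3), t=1.9283
    cross x-line → (0,3), t=3.0831 (wall)
  → r_4 = 3.0831
beam 5: φ=90°, α=255°
  d=(-0.2588,-0.9659)  start (3,4)  tX=2.5887 tY=0.8282  stride 1/|dx|=3.8637 1/|dy|=1.0353
    cross y-line → (3,3), t=0.8282
    cross y-line → (3,2), t=1.8635 (wall)
  → r_5 = 1.8635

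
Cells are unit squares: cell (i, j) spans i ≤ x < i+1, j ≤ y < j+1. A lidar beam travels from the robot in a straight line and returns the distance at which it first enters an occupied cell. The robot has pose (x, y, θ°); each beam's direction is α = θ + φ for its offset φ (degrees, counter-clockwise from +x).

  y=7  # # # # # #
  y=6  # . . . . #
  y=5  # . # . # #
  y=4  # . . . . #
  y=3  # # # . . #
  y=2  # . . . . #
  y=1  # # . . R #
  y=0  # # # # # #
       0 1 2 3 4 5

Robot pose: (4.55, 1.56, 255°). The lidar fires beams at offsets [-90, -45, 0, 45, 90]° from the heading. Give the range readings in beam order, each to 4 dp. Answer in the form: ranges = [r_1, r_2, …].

ranges = [3.6752, 1.1200, 0.5798, 0.6466, 0.4659]

beam 1: φ=-90°, α=165°
  d=(-0.9659,0.2588)  start (4,1)  tX=0.5694 tY=1.7000  stride 1/|dx|=1.0353 1/|dy|=3.8637
    cross x-line → (3,1), t=0.5694
    cross x-line → (2,1), t=1.6047
    cross y-line → (2,2), t=1.7000
    cross x-line → (1,2), t=2.6400
    cross x-line → (0,2), t=3.6752 (wall)
  → r_1 = 3.6752
beam 2: φ=-45°, α=210°
  d=(-0.8660,-0.5000)  start (4,1)  tX=0.6351 tY=1.1200  stride 1/|dx|=1.1547 1/|dy|=2.0000
    cross x-line → (3,1), t=0.6351
    cross y-line → (3,0), t=1.1200 (wall)
  → r_2 = 1.1200
beam 3: φ=0°, α=255°
  d=(-0.2588,-0.9659)  start (4,1)  tX=2.1250 tY=0.5798  stride 1/|dx|=3.8637 1/|dy|=1.0353
    cross y-line → (4,0), t=0.5798 (wall)
  → r_3 = 0.5798
beam 4: φ=45°, α=300°
  d=(0.5000,-0.8660)  start (4,1)  tX=0.9000 tY=0.6466  stride 1/|dx|=2.0000 1/|dy|=1.1547
    cross y-line → (4,0), t=0.6466 (wall)
  → r_4 = 0.6466
beam 5: φ=90°, α=345°
  d=(0.9659,-0.2588)  start (4,1)  tX=0.4659 tY=2.1637  stride 1/|dx|=1.0353 1/|dy|=3.8637
    cross x-line → (5,1), t=0.4659 (wall)
  → r_5 = 0.4659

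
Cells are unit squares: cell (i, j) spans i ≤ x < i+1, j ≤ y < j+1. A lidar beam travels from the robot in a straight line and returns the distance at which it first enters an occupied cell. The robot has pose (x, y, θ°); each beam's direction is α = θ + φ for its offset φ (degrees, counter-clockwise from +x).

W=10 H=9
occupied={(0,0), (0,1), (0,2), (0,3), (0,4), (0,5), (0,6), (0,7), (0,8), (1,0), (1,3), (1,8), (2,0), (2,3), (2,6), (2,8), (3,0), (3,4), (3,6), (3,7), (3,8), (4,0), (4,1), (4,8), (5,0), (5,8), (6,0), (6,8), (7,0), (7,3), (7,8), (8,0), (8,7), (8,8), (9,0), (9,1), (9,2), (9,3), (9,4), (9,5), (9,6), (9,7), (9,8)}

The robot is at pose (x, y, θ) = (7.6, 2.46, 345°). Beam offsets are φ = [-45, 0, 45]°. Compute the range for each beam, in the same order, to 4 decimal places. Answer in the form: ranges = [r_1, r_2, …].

beam 1: φ=-45°, α=300°
  d=(0.5000,-0.8660)  start (7,2)  tX=0.8000 tY=0.5312  stride 1/|dx|=2.0000 1/|dy|=1.1547
    cross y-line → (7,1), t=0.5312
    cross x-line → (8,1), t=0.8000
    cross y-line → (8,0), t=1.6859 (wall)
  → r_1 = 1.6859
beam 2: φ=0°, α=345°
  d=(0.9659,-0.2588)  start (7,2)  tX=0.4141 tY=1.7773  stride 1/|dx|=1.0353 1/|dy|=3.8637
    cross x-line → (8,2), t=0.4141
    cross x-line → (9,2), t=1.4494 (wall)
  → r_2 = 1.4494
beam 3: φ=45°, α=30°
  d=(0.8660,0.5000)  start (7,2)  tX=0.4619 tY=1.0800  stride 1/|dx|=1.1547 1/|dy|=2.0000
    cross x-line → (8,2), t=0.4619
    cross y-line → (8,3), t=1.0800
    cross x-line → (9,3), t=1.6166 (wall)
  → r_3 = 1.6166

ranges = [1.6859, 1.4494, 1.6166]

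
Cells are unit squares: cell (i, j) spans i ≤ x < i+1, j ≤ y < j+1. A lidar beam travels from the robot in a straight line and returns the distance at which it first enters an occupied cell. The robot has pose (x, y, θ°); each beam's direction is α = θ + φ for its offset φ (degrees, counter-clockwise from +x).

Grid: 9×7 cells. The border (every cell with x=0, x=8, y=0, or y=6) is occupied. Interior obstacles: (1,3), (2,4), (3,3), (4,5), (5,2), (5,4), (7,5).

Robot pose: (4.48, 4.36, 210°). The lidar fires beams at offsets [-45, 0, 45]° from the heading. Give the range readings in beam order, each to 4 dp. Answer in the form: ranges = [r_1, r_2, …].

ranges = [1.5322, 0.7200, 3.4785]

beam 1: φ=-45°, α=165°
  d=(-0.9659,0.2588)  start (4,4)  tX=0.4969 tY=2.4728  stride 1/|dx|=1.0353 1/|dy|=3.8637
    cross x-line → (3,4), t=0.4969
    cross x-line → (2,4), t=1.5322 (wall)
  → r_1 = 1.5322
beam 2: φ=0°, α=210°
  d=(-0.8660,-0.5000)  start (4,4)  tX=0.5543 tY=0.7200  stride 1/|dx|=1.1547 1/|dy|=2.0000
    cross x-line → (3,4), t=0.5543
    cross y-line → (3,3), t=0.7200 (wall)
  → r_2 = 0.7200
beam 3: φ=45°, α=255°
  d=(-0.2588,-0.9659)  start (4,4)  tX=1.8546 tY=0.3727  stride 1/|dx|=3.8637 1/|dy|=1.0353
    cross y-line → (4,3), t=0.3727
    cross y-line → (4,2), t=1.4080
    cross x-line → (3,2), t=1.8546
    cross y-line → (3,1), t=2.4433
    cross y-line → (3,0), t=3.4785 (wall)
  → r_3 = 3.4785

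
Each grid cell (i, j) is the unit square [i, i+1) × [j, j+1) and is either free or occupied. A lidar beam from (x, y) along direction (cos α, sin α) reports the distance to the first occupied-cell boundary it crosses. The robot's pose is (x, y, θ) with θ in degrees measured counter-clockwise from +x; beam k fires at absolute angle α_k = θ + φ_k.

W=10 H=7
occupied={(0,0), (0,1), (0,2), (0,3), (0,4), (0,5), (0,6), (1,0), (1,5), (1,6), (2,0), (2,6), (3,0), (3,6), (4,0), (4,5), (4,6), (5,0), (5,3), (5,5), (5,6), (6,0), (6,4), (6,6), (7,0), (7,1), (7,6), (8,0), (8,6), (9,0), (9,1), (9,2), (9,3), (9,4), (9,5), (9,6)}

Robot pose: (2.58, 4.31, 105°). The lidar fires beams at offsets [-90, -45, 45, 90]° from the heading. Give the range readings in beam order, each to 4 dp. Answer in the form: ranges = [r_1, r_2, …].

beam 1: φ=-90°, α=15°
  direction (0.9659, 0.2588); cell (2,4); t to first gridline: x 0.4348, y 2.6660 (then +1.0353 / +3.8637)
    (3,4) via x @ 0.4348
    (4,4) via x @ 1.4701
    (5,4) via x @ 2.5054
    (5,5) via y @ 2.6660  # hit
  → r_1 = 2.6660
beam 2: φ=-45°, α=60°
  direction (0.5000, 0.8660); cell (2,4); t to first gridline: x 0.8400, y 0.7967 (then +2.0000 / +1.1547)
    (2,5) via y @ 0.7967
    (3,5) via x @ 0.8400
    (3,6) via y @ 1.9514  # hit
  → r_2 = 1.9514
beam 3: φ=45°, α=150°
  direction (-0.8660, 0.5000); cell (2,4); t to first gridline: x 0.6697, y 1.3800 (then +1.1547 / +2.0000)
    (1,4) via x @ 0.6697
    (1,5) via y @ 1.3800  # hit
  → r_3 = 1.3800
beam 4: φ=90°, α=195°
  direction (-0.9659, -0.2588); cell (2,4); t to first gridline: x 0.6005, y 1.1977 (then +1.0353 / +3.8637)
    (1,4) via x @ 0.6005
    (1,3) via y @ 1.1977
    (0,3) via x @ 1.6357  # hit
  → r_4 = 1.6357

ranges = [2.6660, 1.9514, 1.3800, 1.6357]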